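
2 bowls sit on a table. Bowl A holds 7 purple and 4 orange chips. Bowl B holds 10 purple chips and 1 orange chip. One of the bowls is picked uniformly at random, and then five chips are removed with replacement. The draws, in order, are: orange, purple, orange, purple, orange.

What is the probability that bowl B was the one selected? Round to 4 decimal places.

0.0309

The likelihood of the observed sequence under each hypothesis: P(data | bowl A) = (4/11)(7/11)(4/11)(7/11)(4/11) = 0.019472; P(data | bowl B) = (1/11)(10/11)(1/11)(10/11)(1/11) = 0.00062092.
Weighting by the prior gives 1/2 · 0.019472 = 0.009736, 1/2 · 0.00062092 = 0.00031046; summing to 0.010047.
Therefore the posterior P(bowl B | data) = (0.00031046) / (0.010047) = 0.030902.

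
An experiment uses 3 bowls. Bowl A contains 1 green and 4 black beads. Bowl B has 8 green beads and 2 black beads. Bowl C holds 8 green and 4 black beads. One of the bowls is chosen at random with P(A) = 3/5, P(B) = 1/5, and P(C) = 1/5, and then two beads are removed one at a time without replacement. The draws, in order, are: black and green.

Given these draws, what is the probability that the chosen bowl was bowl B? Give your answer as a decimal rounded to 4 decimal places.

0.1743

Under each hypothesis, the probability of the observed sequence is: P(data | bowl A) = (4/5)(1/4) = 1/5; P(data | bowl B) = (2/10)(8/9) = 8/45; P(data | bowl C) = (4/12)(8/11) = 8/33.
Weighting by the prior gives 3/5 · 1/5 = 3/25, 1/5 · 8/45 = 8/225, 1/5 · 8/33 = 8/165; summing to 101/495.
So P(bowl B | data) = (8/225) / (101/495) = 88/505.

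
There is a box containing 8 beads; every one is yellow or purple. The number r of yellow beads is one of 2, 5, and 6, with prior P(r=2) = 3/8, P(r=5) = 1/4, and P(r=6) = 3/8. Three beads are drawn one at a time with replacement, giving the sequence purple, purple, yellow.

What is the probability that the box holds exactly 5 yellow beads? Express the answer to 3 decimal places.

Compute the likelihood of the observed sequence for each case: P(data | r = 2) = (6/8)(6/8)(2/8) = 0.14062; P(data | r = 5) = (3/8)(3/8)(5/8) = 0.087891; P(data | r = 6) = (2/8)(2/8)(6/8) = 0.046875.
Weighting by the prior gives 3/8 · 0.14062 = 0.052734, 1/4 · 0.087891 = 0.021973, 3/8 · 0.046875 = 0.017578; with total 0.092285.
So P(r = 5 | data) = (0.021973) / (0.092285) = 0.2381.

0.238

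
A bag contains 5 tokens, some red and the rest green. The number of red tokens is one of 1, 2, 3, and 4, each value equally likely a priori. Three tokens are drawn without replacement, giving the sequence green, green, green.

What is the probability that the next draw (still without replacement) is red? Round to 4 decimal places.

0.6000

The likelihood of the observed sequence under each hypothesis: P(data | r = 1) = (4/5)(3/4)(2/3) = 2/5; P(data | r = 2) = (3/5)(2/4)(1/3) = 1/10; P(data | r = 3) = (2/5)(1/4)(0/3) = 0; P(data | r = 4) = (1/5)(0/4) = 0.
Weighting by the prior gives 1/4 · 2/5 = 1/10, 1/4 · 1/10 = 1/40, 1/4 · 0 = 0, 1/4 · 0 = 0; these sum to 1/8.
The posterior is then P(r = 1 | data) = 4/5, P(r = 2 | data) = 1/5, P(r = 3 | data) = 0, P(r = 4 | data) = 0.
The predictive probability is P(red next | data) = (1/2)(4/5) + (1)(1/5) = 3/5.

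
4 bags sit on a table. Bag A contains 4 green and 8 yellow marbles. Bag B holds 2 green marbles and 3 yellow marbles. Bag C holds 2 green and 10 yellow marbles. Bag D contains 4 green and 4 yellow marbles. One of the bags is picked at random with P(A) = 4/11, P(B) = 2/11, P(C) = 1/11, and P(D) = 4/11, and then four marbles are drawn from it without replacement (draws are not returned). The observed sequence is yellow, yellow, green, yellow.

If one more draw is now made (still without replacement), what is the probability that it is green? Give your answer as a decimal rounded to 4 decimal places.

0.5550

For each hypothesis, P(data | H) works out to: P(data | bag A) = (8/12)(7/11)(4/10)(6/9) = 0.11313; P(data | bag B) = (3/5)(2/4)(2/3)(1/2) = 0.1; P(data | bag C) = (10/12)(9/11)(2/10)(8/9) = 0.12121; P(data | bag D) = (4/8)(3/7)(4/6)(2/5) = 0.057143.
Weighting by the prior gives 4/11 · 0.11313 = 0.041139, 2/11 · 0.1 = 0.018182, 1/11 · 0.12121 = 0.011019, 4/11 · 0.057143 = 0.020779; summing to 0.091119.
Dividing through by the total gives posterior P(bag A | data) = 0.45148, P(bag B | data) = 0.19954, P(bag C | data) = 0.12093, P(bag D | data) = 0.22804.
So P(green next | data) = Σ P(green next | H) P(H | data) = (3/8)(0.45148) + (1)(0.19954) + (1/8)(0.12093) + (3/4)(0.22804) = 0.555.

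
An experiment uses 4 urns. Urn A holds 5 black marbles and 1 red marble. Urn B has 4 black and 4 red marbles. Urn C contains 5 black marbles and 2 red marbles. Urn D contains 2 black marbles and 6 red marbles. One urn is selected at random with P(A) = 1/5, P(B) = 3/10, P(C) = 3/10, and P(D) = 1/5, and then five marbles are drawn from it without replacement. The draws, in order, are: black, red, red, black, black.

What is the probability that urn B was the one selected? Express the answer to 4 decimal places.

The likelihood of the observed sequence under each hypothesis: P(data | urn A) = (5/6)(1/5)(0/4) = 0; P(data | urn B) = (4/8)(4/7)(3/6)(3/5)(2/4) = 3/70; P(data | urn C) = (5/7)(2/6)(1/5)(4/4)(3/3) = 1/21; P(data | urn D) = (2/8)(6/7)(5/6)(1/5)(0/4) = 0.
Multiplying each by its prior: 1/5 · 0 = 0, 3/10 · 3/70 = 9/700, 3/10 · 1/21 = 1/70, 1/5 · 0 = 0; these sum to 19/700.
Hence P(urn B | data) = (9/700) / (19/700) = 9/19.

0.4737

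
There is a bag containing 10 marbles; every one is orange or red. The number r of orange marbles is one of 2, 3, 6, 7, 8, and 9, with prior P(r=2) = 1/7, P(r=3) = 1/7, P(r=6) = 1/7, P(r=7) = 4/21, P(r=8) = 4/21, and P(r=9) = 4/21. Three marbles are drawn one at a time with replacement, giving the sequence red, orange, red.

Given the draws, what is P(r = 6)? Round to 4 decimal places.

0.1884

Under each hypothesis, the probability of the observed sequence is: P(data | r = 2) = (8/10)(2/10)(8/10) = 0.128; P(data | r = 3) = (7/10)(3/10)(7/10) = 0.147; P(data | r = 6) = (4/10)(6/10)(4/10) = 0.096; P(data | r = 7) = (3/10)(7/10)(3/10) = 0.063; P(data | r = 8) = (2/10)(8/10)(2/10) = 0.032; P(data | r = 9) = (1/10)(9/10)(1/10) = 0.009.
The prior-weighted likelihoods are 1/7 · 0.128 = 0.018286, 1/7 · 0.147 = 0.021, 1/7 · 0.096 = 0.013714, 4/21 · 0.063 = 0.012, 4/21 · 0.032 = 0.0060952, 4/21 · 0.009 = 0.0017143; with total 0.07281.
Hence P(r = 6 | data) = (0.013714) / (0.07281) = 0.18836.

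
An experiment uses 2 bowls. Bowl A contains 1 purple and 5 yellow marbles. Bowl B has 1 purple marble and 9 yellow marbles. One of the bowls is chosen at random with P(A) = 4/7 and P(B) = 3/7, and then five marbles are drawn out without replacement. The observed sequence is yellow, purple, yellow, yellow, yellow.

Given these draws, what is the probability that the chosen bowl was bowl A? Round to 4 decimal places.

The likelihood of the observed sequence under each hypothesis: P(data | bowl A) = (5/6)(1/5)(4/4)(3/3)(2/2) = 1/6; P(data | bowl B) = (9/10)(1/9)(8/8)(7/7)(6/6) = 1/10.
The prior-weighted likelihoods are 4/7 · 1/6 = 2/21, 3/7 · 1/10 = 3/70; these sum to 29/210.
By Bayes' rule, P(bowl A | data) = (2/21) / (29/210) = 20/29.

0.6897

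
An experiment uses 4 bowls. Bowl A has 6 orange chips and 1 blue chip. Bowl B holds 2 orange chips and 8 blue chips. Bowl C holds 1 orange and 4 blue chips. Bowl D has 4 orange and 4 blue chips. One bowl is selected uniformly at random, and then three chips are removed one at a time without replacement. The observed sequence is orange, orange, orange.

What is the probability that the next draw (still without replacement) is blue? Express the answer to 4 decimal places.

Compute the likelihood of the observed sequence for each case: P(data | bowl A) = (6/7)(5/6)(4/5) = 4/7; P(data | bowl B) = (2/10)(1/9)(0/8) = 0; P(data | bowl C) = (1/5)(0/4) = 0; P(data | bowl D) = (4/8)(3/7)(2/6) = 1/14.
Weighting by the prior gives 1/4 · 4/7 = 1/7, 1/4 · 0 = 0, 1/4 · 0 = 0, 1/4 · 1/14 = 1/56; summing to 9/56.
Dividing through by the total gives posterior P(bowl A | data) = 8/9, P(bowl B | data) = 0, P(bowl C | data) = 0, P(bowl D | data) = 1/9.
The predictive probability is P(blue next | data) = (1/4)(8/9) + (4/5)(1/9) = 14/45.

0.3111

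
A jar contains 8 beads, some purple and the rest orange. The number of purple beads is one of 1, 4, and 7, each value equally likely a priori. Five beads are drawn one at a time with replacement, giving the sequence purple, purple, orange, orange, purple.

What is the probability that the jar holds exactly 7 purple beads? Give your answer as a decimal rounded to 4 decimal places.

Compute the likelihood of the observed sequence for each case: P(data | r = 1) = (1/8)(1/8)(7/8)(7/8)(1/8) = 0.0014954; P(data | r = 4) = (4/8)(4/8)(4/8)(4/8)(4/8) = 0.03125; P(data | r = 7) = (7/8)(7/8)(1/8)(1/8)(7/8) = 0.010468.
Multiplying each by its prior: 1/3 · 0.0014954 = 0.00049845, 1/3 · 0.03125 = 0.010417, 1/3 · 0.010468 = 0.0034892; with total 0.014404.
By Bayes' rule, P(r = 7 | data) = (0.0034892) / (0.014404) = 0.24223.

0.2422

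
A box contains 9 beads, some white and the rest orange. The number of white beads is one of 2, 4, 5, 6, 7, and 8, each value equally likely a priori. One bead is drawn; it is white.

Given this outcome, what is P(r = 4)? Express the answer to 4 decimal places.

For each hypothesis, P(data | H) works out to: P(data | r = 2) = (2/9) = 2/9; P(data | r = 4) = (4/9) = 4/9; P(data | r = 5) = (5/9) = 5/9; P(data | r = 6) = (6/9) = 2/3; P(data | r = 7) = (7/9) = 7/9; P(data | r = 8) = (8/9) = 8/9.
Multiplying each by its prior: 1/6 · 2/9 = 1/27, 1/6 · 4/9 = 2/27, 1/6 · 5/9 = 5/54, 1/6 · 2/3 = 1/9, 1/6 · 7/9 = 7/54, 1/6 · 8/9 = 4/27; summing to 16/27.
Therefore the posterior P(r = 4 | data) = (2/27) / (16/27) = 1/8.

0.1250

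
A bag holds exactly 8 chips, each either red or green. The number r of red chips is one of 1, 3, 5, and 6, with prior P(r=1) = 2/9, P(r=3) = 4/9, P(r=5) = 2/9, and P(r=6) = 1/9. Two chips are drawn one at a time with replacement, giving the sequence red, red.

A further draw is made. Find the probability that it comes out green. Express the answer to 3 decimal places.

Under each hypothesis, the probability of the observed sequence is: P(data | r = 1) = (1/8)(1/8) = 1/64; P(data | r = 3) = (3/8)(3/8) = 9/64; P(data | r = 5) = (5/8)(5/8) = 25/64; P(data | r = 6) = (6/8)(6/8) = 9/16.
The prior-weighted likelihoods are 2/9 · 1/64 = 1/288, 4/9 · 9/64 = 1/16, 2/9 · 25/64 = 25/288, 1/9 · 9/16 = 1/16; with total 31/144.
The posterior is then P(r = 1 | data) = 1/62, P(r = 3 | data) = 9/31, P(r = 5 | data) = 25/62, P(r = 6 | data) = 9/31.
So P(green next | data) = Σ P(green next | H) P(H | data) = (7/8)(1/62) + (5/8)(9/31) + (3/8)(25/62) + (1/4)(9/31) = 13/31.

0.419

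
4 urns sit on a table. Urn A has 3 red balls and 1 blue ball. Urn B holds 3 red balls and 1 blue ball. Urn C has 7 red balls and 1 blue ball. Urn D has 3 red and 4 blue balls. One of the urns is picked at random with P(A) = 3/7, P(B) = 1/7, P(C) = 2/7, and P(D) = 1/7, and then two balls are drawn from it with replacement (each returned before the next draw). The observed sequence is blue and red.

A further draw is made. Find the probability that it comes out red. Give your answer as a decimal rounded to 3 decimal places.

0.708

For each hypothesis, P(data | H) works out to: P(data | urn A) = (1/4)(3/4) = 0.1875; P(data | urn B) = (1/4)(3/4) = 0.1875; P(data | urn C) = (1/8)(7/8) = 0.10938; P(data | urn D) = (4/7)(3/7) = 0.2449.
The prior-weighted likelihoods are 3/7 · 0.1875 = 0.080357, 1/7 · 0.1875 = 0.026786, 2/7 · 0.10938 = 0.03125, 1/7 · 0.2449 = 0.034985; with total 0.17338.
Normalising, the posterior is P(urn A | data) = 0.46348, P(urn B | data) = 0.15449, P(urn C | data) = 0.18024, P(urn D | data) = 0.20179.
Averaging over the posterior, P(red next | data) = (3/4)(0.46348) + (3/4)(0.15449) + (7/8)(0.18024) + (3/7)(0.20179) = 0.70767.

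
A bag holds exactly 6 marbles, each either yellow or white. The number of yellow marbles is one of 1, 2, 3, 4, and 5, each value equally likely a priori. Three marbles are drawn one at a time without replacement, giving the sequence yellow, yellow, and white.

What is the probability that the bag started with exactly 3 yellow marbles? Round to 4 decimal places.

For each hypothesis, P(data | H) works out to: P(data | r = 1) = (1/6)(0/5) = 0; P(data | r = 2) = (2/6)(1/5)(4/4) = 1/15; P(data | r = 3) = (3/6)(2/5)(3/4) = 3/20; P(data | r = 4) = (4/6)(3/5)(2/4) = 1/5; P(data | r = 5) = (5/6)(4/5)(1/4) = 1/6.
Multiplying each by its prior: 1/5 · 0 = 0, 1/5 · 1/15 = 1/75, 1/5 · 3/20 = 3/100, 1/5 · 1/5 = 1/25, 1/5 · 1/6 = 1/30; these sum to 7/60.
Hence P(r = 3 | data) = (3/100) / (7/60) = 9/35.

0.2571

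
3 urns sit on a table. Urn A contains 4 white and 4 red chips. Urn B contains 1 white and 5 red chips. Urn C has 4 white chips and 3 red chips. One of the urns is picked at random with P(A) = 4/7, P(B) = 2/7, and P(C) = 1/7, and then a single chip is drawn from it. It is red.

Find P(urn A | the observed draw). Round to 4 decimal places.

For each hypothesis, P(data | H) works out to: P(data | urn A) = (4/8) = 1/2; P(data | urn B) = (5/6) = 5/6; P(data | urn C) = (3/7) = 3/7.
The prior-weighted likelihoods are 4/7 · 1/2 = 2/7, 2/7 · 5/6 = 5/21, 1/7 · 3/7 = 3/49; with total 86/147.
By Bayes' rule, P(urn A | data) = (2/7) / (86/147) = 21/43.

0.4884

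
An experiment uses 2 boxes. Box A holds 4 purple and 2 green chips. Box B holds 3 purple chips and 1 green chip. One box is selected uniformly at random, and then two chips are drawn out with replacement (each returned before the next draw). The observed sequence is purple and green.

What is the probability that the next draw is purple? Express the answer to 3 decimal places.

For each hypothesis, P(data | H) works out to: P(data | box A) = (4/6)(2/6) = 2/9; P(data | box B) = (3/4)(1/4) = 3/16.
Multiplying each by its prior: 1/2 · 2/9 = 1/9, 1/2 · 3/16 = 3/32; these sum to 59/288.
Normalising, the posterior is P(box A | data) = 32/59, P(box B | data) = 27/59.
Averaging over the posterior, P(purple next | data) = (2/3)(32/59) + (3/4)(27/59) = 499/708.

0.705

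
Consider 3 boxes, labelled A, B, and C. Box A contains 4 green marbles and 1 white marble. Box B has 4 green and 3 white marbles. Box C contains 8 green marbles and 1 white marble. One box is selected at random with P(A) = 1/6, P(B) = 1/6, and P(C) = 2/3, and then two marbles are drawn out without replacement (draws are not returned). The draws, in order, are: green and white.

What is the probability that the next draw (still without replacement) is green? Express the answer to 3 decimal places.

0.877

The likelihood of the observed sequence under each hypothesis: P(data | box A) = (4/5)(1/4) = 0.2; P(data | box B) = (4/7)(3/6) = 0.28571; P(data | box C) = (8/9)(1/8) = 0.11111.
Multiplying each by its prior: 1/6 · 0.2 = 0.033333, 1/6 · 0.28571 = 0.047619, 2/3 · 0.11111 = 0.074074; summing to 0.15503.
Normalising, the posterior is P(box A | data) = 0.21502, P(box B | data) = 0.30717, P(box C | data) = 0.47782.
So P(green next | data) = Σ P(green next | H) P(H | data) = (1)(0.21502) + (3/5)(0.30717) + (1)(0.47782) = 0.87713.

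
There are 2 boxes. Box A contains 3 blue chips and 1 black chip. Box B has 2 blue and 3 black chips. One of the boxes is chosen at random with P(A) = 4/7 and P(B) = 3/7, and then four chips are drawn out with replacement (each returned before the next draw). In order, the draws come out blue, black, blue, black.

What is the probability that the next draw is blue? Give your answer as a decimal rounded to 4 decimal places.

Under each hypothesis, the probability of the observed sequence is: P(data | box A) = (3/4)(1/4)(3/4)(1/4) = 0.035156; P(data | box B) = (2/5)(3/5)(2/5)(3/5) = 0.0576.
Multiplying each by its prior: 4/7 · 0.035156 = 0.020089, 3/7 · 0.0576 = 0.024686; these sum to 0.044775.
The posterior is then P(box A | data) = 0.44867, P(box B | data) = 0.55133.
Averaging over the posterior, P(blue next | data) = (3/4)(0.44867) + (2/5)(0.55133) = 0.55704.

0.5570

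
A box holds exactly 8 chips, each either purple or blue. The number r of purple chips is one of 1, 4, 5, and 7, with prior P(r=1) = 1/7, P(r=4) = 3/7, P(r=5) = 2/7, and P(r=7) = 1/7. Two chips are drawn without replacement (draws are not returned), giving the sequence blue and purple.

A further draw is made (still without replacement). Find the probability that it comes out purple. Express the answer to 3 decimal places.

Compute the likelihood of the observed sequence for each case: P(data | r = 1) = (7/8)(1/7) = 1/8; P(data | r = 4) = (4/8)(4/7) = 2/7; P(data | r = 5) = (3/8)(5/7) = 15/56; P(data | r = 7) = (1/8)(7/7) = 1/8.
The prior-weighted likelihoods are 1/7 · 1/8 = 1/56, 3/7 · 2/7 = 6/49, 2/7 · 15/56 = 15/196, 1/7 · 1/8 = 1/56; summing to 23/98.
The posterior is then P(r = 1 | data) = 7/92, P(r = 4 | data) = 12/23, P(r = 5 | data) = 15/46, P(r = 7 | data) = 7/92.
The predictive probability is P(purple next | data) = (0)(7/92) + (1/2)(12/23) + (2/3)(15/46) + (1)(7/92) = 51/92.

0.554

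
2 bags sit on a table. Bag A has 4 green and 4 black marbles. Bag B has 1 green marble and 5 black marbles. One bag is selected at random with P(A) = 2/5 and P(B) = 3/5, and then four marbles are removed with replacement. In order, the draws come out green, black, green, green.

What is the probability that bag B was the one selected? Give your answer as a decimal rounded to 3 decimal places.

0.085

For each hypothesis, P(data | H) works out to: P(data | bag A) = (4/8)(4/8)(4/8)(4/8) = 0.0625; P(data | bag B) = (1/6)(5/6)(1/6)(1/6) = 0.003858.
The prior-weighted likelihoods are 2/5 · 0.0625 = 0.025, 3/5 · 0.003858 = 0.0023148; summing to 0.027315.
Hence P(bag B | data) = (0.0023148) / (0.027315) = 0.084746.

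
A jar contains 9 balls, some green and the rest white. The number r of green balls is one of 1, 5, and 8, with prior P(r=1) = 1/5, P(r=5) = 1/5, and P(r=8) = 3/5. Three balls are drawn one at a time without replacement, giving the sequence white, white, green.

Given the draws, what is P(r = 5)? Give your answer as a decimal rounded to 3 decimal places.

0.517

For each hypothesis, P(data | H) works out to: P(data | r = 1) = (8/9)(7/8)(1/7) = 1/9; P(data | r = 5) = (4/9)(3/8)(5/7) = 5/42; P(data | r = 8) = (1/9)(0/8) = 0.
The prior-weighted likelihoods are 1/5 · 1/9 = 1/45, 1/5 · 5/42 = 1/42, 3/5 · 0 = 0; summing to 29/630.
So P(r = 5 | data) = (1/42) / (29/630) = 15/29.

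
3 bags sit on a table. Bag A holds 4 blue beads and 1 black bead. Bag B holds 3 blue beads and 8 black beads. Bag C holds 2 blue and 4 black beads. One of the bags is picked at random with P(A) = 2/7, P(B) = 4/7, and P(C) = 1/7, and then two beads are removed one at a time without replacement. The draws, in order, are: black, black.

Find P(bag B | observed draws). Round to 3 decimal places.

0.836

Under each hypothesis, the probability of the observed sequence is: P(data | bag A) = (1/5)(0/4) = 0; P(data | bag B) = (8/11)(7/10) = 28/55; P(data | bag C) = (4/6)(3/5) = 2/5.
Weighting by the prior gives 2/7 · 0 = 0, 4/7 · 28/55 = 16/55, 1/7 · 2/5 = 2/35; summing to 134/385.
Therefore the posterior P(bag B | data) = (16/55) / (134/385) = 56/67.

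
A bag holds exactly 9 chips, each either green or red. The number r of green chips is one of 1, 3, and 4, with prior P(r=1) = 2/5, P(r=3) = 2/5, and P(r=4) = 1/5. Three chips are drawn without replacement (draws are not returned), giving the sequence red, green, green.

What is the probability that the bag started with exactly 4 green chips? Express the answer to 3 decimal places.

The likelihood of the observed sequence under each hypothesis: P(data | r = 1) = (8/9)(1/8)(0/7) = 0; P(data | r = 3) = (6/9)(3/8)(2/7) = 1/14; P(data | r = 4) = (5/9)(4/8)(3/7) = 5/42.
The prior-weighted likelihoods are 2/5 · 0 = 0, 2/5 · 1/14 = 1/35, 1/5 · 5/42 = 1/42; with total 11/210.
So P(r = 4 | data) = (1/42) / (11/210) = 5/11.

0.455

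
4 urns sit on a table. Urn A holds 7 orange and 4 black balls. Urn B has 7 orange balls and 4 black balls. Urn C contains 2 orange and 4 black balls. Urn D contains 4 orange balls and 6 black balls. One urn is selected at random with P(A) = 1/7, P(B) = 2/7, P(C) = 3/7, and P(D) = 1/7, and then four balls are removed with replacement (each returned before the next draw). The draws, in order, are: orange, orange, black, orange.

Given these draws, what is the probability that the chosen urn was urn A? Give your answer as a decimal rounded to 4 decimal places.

0.2381

The likelihood of the observed sequence under each hypothesis: P(data | urn A) = (7/11)(7/11)(4/11)(7/11) = 0.093709; P(data | urn B) = (7/11)(7/11)(4/11)(7/11) = 0.093709; P(data | urn C) = (2/6)(2/6)(4/6)(2/6) = 0.024691; P(data | urn D) = (4/10)(4/10)(6/10)(4/10) = 0.0384.
Multiplying each by its prior: 1/7 · 0.093709 = 0.013387, 2/7 · 0.093709 = 0.026774, 3/7 · 0.024691 = 0.010582, 1/7 · 0.0384 = 0.0054857; these sum to 0.056229.
Therefore the posterior P(urn A | data) = (0.013387) / (0.056229) = 0.23808.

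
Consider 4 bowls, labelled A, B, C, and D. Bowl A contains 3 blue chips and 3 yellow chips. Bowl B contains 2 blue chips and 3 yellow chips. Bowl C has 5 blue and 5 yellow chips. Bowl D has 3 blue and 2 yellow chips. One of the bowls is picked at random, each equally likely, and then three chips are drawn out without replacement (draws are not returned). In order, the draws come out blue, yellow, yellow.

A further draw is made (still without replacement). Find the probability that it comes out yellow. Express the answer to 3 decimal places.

0.356

Compute the likelihood of the observed sequence for each case: P(data | bowl A) = (3/6)(3/5)(2/4) = 3/20; P(data | bowl B) = (2/5)(3/4)(2/3) = 1/5; P(data | bowl C) = (5/10)(5/9)(4/8) = 5/36; P(data | bowl D) = (3/5)(2/4)(1/3) = 1/10.
Multiplying each by its prior: 1/4 · 3/20 = 3/80, 1/4 · 1/5 = 1/20, 1/4 · 5/36 = 5/144, 1/4 · 1/10 = 1/40; summing to 53/360.
Dividing through by the total gives posterior P(bowl A | data) = 27/106, P(bowl B | data) = 18/53, P(bowl C | data) = 25/106, P(bowl D | data) = 9/53.
Averaging over the posterior, P(yellow next | data) = (1/3)(27/106) + (1/2)(18/53) + (3/7)(25/106) + (0)(9/53) = 132/371.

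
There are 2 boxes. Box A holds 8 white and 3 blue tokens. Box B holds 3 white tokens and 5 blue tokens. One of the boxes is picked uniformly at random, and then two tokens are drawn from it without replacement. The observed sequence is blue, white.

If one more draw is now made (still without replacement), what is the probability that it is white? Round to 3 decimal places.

0.533

Compute the likelihood of the observed sequence for each case: P(data | box A) = (3/11)(8/10) = 0.21818; P(data | box B) = (5/8)(3/7) = 0.26786.
Multiplying each by its prior: 1/2 · 0.21818 = 0.10909, 1/2 · 0.26786 = 0.13393; these sum to 0.24302.
Dividing through by the total gives posterior P(box A | data) = 0.4489, P(box B | data) = 0.5511.
The predictive probability is P(white next | data) = (7/9)(0.4489) + (1/3)(0.5511) = 0.53284.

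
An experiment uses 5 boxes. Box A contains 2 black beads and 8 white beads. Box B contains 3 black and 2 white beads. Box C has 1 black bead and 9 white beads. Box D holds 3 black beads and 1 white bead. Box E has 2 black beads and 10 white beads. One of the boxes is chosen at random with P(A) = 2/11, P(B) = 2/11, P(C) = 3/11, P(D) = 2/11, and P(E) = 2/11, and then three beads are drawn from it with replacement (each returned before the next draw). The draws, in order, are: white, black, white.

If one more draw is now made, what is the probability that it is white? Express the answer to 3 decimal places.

0.705

Under each hypothesis, the probability of the observed sequence is: P(data | box A) = (8/10)(2/10)(8/10) = 0.128; P(data | box B) = (2/5)(3/5)(2/5) = 0.096; P(data | box C) = (9/10)(1/10)(9/10) = 0.081; P(data | box D) = (1/4)(3/4)(1/4) = 0.046875; P(data | box E) = (10/12)(2/12)(10/12) = 0.11574.
Weighting by the prior gives 2/11 · 0.128 = 0.023273, 2/11 · 0.096 = 0.017455, 3/11 · 0.081 = 0.022091, 2/11 · 0.046875 = 0.0085227, 2/11 · 0.11574 = 0.021044; summing to 0.092385.
Normalising, the posterior is P(box A | data) = 0.25191, P(box B | data) = 0.18893, P(box C | data) = 0.23912, P(box D | data) = 0.092253, P(box E | data) = 0.22778.
So P(white next | data) = Σ P(white next | H) P(H | data) = (4/5)(0.25191) + (2/5)(0.18893) + (9/10)(0.23912) + (1/4)(0.092253) + (5/6)(0.22778) = 0.70519.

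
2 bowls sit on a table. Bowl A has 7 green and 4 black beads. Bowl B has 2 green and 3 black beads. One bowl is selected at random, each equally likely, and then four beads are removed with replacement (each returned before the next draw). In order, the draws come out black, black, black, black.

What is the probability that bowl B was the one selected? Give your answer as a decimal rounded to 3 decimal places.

Compute the likelihood of the observed sequence for each case: P(data | bowl A) = (4/11)(4/11)(4/11)(4/11) = 0.017485; P(data | bowl B) = (3/5)(3/5)(3/5)(3/5) = 0.1296.
Multiplying each by its prior: 1/2 · 0.017485 = 0.0087426, 1/2 · 0.1296 = 0.0648; summing to 0.073543.
Hence P(bowl B | data) = (0.0648) / (0.073543) = 0.88112.

0.881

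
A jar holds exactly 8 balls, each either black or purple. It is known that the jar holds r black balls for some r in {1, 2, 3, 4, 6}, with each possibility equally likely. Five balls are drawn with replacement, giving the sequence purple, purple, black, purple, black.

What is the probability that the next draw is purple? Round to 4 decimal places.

Compute the likelihood of the observed sequence for each case: P(data | r = 1) = (7/8)(7/8)(1/8)(7/8)(1/8) = 0.010468; P(data | r = 2) = (6/8)(6/8)(2/8)(6/8)(2/8) = 0.026367; P(data | r = 3) = (5/8)(5/8)(3/8)(5/8)(3/8) = 0.034332; P(data | r = 4) = (4/8)(4/8)(4/8)(4/8)(4/8) = 0.03125; P(data | r = 6) = (2/8)(2/8)(6/8)(2/8)(6/8) = 0.0087891.
Multiplying each by its prior: 1/5 · 0.010468 = 0.0020935, 1/5 · 0.026367 = 0.0052734, 1/5 · 0.034332 = 0.0068665, 1/5 · 0.03125 = 0.00625, 1/5 · 0.0087891 = 0.0017578; summing to 0.022241.
Normalising, the posterior is P(r = 1 | data) = 0.094127, P(r = 2 | data) = 0.2371, P(r = 3 | data) = 0.30873, P(r = 4 | data) = 0.28101, P(r = 6 | data) = 0.079034.
The predictive probability is P(purple next | data) = (7/8)(0.094127) + (3/4)(0.2371) + (5/8)(0.30873) + (1/2)(0.28101) + (1/4)(0.079034) = 0.61341.

0.6134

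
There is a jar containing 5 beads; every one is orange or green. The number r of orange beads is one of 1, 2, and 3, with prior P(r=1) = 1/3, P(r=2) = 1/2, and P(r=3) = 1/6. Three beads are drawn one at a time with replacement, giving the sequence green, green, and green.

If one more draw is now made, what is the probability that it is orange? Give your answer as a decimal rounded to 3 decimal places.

0.289

The likelihood of the observed sequence under each hypothesis: P(data | r = 1) = (4/5)(4/5)(4/5) = 64/125; P(data | r = 2) = (3/5)(3/5)(3/5) = 27/125; P(data | r = 3) = (2/5)(2/5)(2/5) = 8/125.
The prior-weighted likelihoods are 1/3 · 64/125 = 64/375, 1/2 · 27/125 = 27/250, 1/6 · 8/125 = 4/375; with total 217/750.
Normalising, the posterior is P(r = 1 | data) = 0.58986, P(r = 2 | data) = 0.37327, P(r = 3 | data) = 0.036866.
The predictive probability is P(orange next | data) = (1/5)(0.58986) + (2/5)(0.37327) + (3/5)(0.036866) = 0.2894.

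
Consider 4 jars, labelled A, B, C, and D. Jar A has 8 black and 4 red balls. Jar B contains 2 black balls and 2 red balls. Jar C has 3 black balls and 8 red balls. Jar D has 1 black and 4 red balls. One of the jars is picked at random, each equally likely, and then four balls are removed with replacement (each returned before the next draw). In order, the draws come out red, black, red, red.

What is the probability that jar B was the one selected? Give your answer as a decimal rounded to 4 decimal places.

For each hypothesis, P(data | H) works out to: P(data | jar A) = (4/12)(8/12)(4/12)(4/12) = 0.024691; P(data | jar B) = (2/4)(2/4)(2/4)(2/4) = 0.0625; P(data | jar C) = (8/11)(3/11)(8/11)(8/11) = 0.10491; P(data | jar D) = (4/5)(1/5)(4/5)(4/5) = 0.1024.
The prior-weighted likelihoods are 1/4 · 0.024691 = 0.0061728, 1/4 · 0.0625 = 0.015625, 1/4 · 0.10491 = 0.026228, 1/4 · 0.1024 = 0.0256; summing to 0.073626.
Therefore the posterior P(jar B | data) = (0.015625) / (0.073626) = 0.21222.

0.2122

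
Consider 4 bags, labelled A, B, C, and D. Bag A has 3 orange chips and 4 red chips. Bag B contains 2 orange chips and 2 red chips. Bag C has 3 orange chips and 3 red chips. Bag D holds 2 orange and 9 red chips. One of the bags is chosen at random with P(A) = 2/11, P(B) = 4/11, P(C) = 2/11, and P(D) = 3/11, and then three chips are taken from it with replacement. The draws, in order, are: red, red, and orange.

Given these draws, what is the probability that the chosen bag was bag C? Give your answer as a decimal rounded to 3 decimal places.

Under each hypothesis, the probability of the observed sequence is: P(data | bag A) = (4/7)(4/7)(3/7) = 0.13994; P(data | bag B) = (2/4)(2/4)(2/4) = 0.125; P(data | bag C) = (3/6)(3/6)(3/6) = 0.125; P(data | bag D) = (9/11)(9/11)(2/11) = 0.12171.
The prior-weighted likelihoods are 2/11 · 0.13994 = 0.025444, 4/11 · 0.125 = 0.045455, 2/11 · 0.125 = 0.022727, 3/11 · 0.12171 = 0.033194; these sum to 0.12682.
By Bayes' rule, P(bag C | data) = (0.022727) / (0.12682) = 0.17921.

0.179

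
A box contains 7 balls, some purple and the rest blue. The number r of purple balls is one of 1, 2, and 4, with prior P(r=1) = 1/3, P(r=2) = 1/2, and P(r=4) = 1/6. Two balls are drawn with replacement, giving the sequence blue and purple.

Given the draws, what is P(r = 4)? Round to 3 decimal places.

0.222

Under each hypothesis, the probability of the observed sequence is: P(data | r = 1) = (6/7)(1/7) = 6/49; P(data | r = 2) = (5/7)(2/7) = 10/49; P(data | r = 4) = (3/7)(4/7) = 12/49.
Weighting by the prior gives 1/3 · 6/49 = 2/49, 1/2 · 10/49 = 5/49, 1/6 · 12/49 = 2/49; summing to 9/49.
Hence P(r = 4 | data) = (2/49) / (9/49) = 2/9.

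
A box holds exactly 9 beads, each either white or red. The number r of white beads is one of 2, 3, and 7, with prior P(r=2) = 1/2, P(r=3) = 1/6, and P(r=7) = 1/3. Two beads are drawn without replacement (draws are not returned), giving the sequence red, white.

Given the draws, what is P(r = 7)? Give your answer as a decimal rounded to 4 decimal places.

The likelihood of the observed sequence under each hypothesis: P(data | r = 2) = (7/9)(2/8) = 7/36; P(data | r = 3) = (6/9)(3/8) = 1/4; P(data | r = 7) = (2/9)(7/8) = 7/36.
The prior-weighted likelihoods are 1/2 · 7/36 = 7/72, 1/6 · 1/4 = 1/24, 1/3 · 7/36 = 7/108; with total 11/54.
By Bayes' rule, P(r = 7 | data) = (7/108) / (11/54) = 7/22.

0.3182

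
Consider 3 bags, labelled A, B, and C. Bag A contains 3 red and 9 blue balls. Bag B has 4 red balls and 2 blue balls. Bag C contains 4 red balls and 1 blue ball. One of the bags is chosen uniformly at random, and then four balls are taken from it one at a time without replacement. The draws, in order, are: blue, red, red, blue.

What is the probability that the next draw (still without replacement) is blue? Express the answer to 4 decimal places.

The likelihood of the observed sequence under each hypothesis: P(data | bag A) = (9/12)(3/11)(2/10)(8/9) = 2/55; P(data | bag B) = (2/6)(4/5)(3/4)(1/3) = 1/15; P(data | bag C) = (1/5)(4/4)(3/3)(0/2) = 0.
The prior-weighted likelihoods are 1/3 · 2/55 = 2/165, 1/3 · 1/15 = 1/45, 1/3 · 0 = 0; these sum to 17/495.
Dividing through by the total gives posterior P(bag A | data) = 6/17, P(bag B | data) = 11/17, P(bag C | data) = 0.
So P(blue next | data) = Σ P(blue next | H) P(H | data) = (7/8)(6/17) + (0)(11/17) = 21/68.

0.3088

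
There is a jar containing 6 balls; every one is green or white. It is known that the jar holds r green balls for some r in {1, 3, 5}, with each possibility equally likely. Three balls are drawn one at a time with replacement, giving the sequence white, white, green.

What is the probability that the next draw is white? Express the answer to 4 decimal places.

Compute the likelihood of the observed sequence for each case: P(data | r = 1) = (5/6)(5/6)(1/6) = 25/216; P(data | r = 3) = (3/6)(3/6)(3/6) = 1/8; P(data | r = 5) = (1/6)(1/6)(5/6) = 5/216.
Multiplying each by its prior: 1/3 · 25/216 = 25/648, 1/3 · 1/8 = 1/24, 1/3 · 5/216 = 5/648; these sum to 19/216.
The posterior is then P(r = 1 | data) = 25/57, P(r = 3 | data) = 9/19, P(r = 5 | data) = 5/57.
So P(white next | data) = Σ P(white next | H) P(H | data) = (5/6)(25/57) + (1/2)(9/19) + (1/6)(5/57) = 211/342.

0.6170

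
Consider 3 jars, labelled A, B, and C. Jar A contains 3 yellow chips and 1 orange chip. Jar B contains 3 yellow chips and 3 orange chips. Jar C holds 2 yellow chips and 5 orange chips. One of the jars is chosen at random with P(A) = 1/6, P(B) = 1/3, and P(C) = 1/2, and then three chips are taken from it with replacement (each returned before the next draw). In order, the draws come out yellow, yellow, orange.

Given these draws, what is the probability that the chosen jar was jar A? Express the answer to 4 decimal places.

0.2487

The likelihood of the observed sequence under each hypothesis: P(data | jar A) = (3/4)(3/4)(1/4) = 0.14062; P(data | jar B) = (3/6)(3/6)(3/6) = 0.125; P(data | jar C) = (2/7)(2/7)(5/7) = 0.058309.
Multiplying each by its prior: 1/6 · 0.14062 = 0.023438, 1/3 · 0.125 = 0.041667, 1/2 · 0.058309 = 0.029155; these sum to 0.094259.
Therefore the posterior P(jar A | data) = (0.023438) / (0.094259) = 0.24865.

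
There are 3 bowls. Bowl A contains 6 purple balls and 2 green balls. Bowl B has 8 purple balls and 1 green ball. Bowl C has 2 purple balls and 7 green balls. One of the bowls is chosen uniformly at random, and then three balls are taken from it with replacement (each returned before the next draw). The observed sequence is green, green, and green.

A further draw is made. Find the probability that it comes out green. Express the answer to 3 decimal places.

0.759

Compute the likelihood of the observed sequence for each case: P(data | bowl A) = (2/8)(2/8)(2/8) = 0.015625; P(data | bowl B) = (1/9)(1/9)(1/9) = 0.0013717; P(data | bowl C) = (7/9)(7/9)(7/9) = 0.47051.
The prior-weighted likelihoods are 1/3 · 0.015625 = 0.0052083, 1/3 · 0.0013717 = 0.00045725, 1/3 · 0.47051 = 0.15684; with total 0.1625.
Normalising, the posterior is P(bowl A | data) = 0.032051, P(bowl B | data) = 0.0028138, P(bowl C | data) = 0.96514.
So P(green next | data) = Σ P(green next | H) P(H | data) = (1/4)(0.032051) + (1/9)(0.0028138) + (7/9)(0.96514) = 0.75899.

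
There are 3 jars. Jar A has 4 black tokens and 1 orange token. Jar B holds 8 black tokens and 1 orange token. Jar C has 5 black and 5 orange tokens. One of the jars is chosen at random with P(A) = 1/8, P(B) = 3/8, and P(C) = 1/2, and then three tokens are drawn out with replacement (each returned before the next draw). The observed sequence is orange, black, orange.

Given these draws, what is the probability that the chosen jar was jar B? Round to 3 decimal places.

Under each hypothesis, the probability of the observed sequence is: P(data | jar A) = (1/5)(4/5)(1/5) = 0.032; P(data | jar B) = (1/9)(8/9)(1/9) = 0.010974; P(data | jar C) = (5/10)(5/10)(5/10) = 0.125.
Weighting by the prior gives 1/8 · 0.032 = 0.004, 3/8 · 0.010974 = 0.0041152, 1/2 · 0.125 = 0.0625; with total 0.070615.
So P(jar B | data) = (0.0041152) / (0.070615) = 0.058277.

0.058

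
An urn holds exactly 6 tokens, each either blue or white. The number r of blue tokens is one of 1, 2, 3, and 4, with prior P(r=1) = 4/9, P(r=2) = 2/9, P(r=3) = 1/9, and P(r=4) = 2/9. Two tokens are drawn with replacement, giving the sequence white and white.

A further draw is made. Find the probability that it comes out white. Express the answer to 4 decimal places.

0.7506

For each hypothesis, P(data | H) works out to: P(data | r = 1) = (5/6)(5/6) = 25/36; P(data | r = 2) = (4/6)(4/6) = 4/9; P(data | r = 3) = (3/6)(3/6) = 1/4; P(data | r = 4) = (2/6)(2/6) = 1/9.
Multiplying each by its prior: 4/9 · 25/36 = 25/81, 2/9 · 4/9 = 8/81, 1/9 · 1/4 = 1/36, 2/9 · 1/9 = 2/81; with total 149/324.
Normalising, the posterior is P(r = 1 | data) = 100/149, P(r = 2 | data) = 32/149, P(r = 3 | data) = 9/149, P(r = 4 | data) = 8/149.
So P(white next | data) = Σ P(white next | H) P(H | data) = (5/6)(100/149) + (2/3)(32/149) + (1/2)(9/149) + (1/3)(8/149) = 671/894.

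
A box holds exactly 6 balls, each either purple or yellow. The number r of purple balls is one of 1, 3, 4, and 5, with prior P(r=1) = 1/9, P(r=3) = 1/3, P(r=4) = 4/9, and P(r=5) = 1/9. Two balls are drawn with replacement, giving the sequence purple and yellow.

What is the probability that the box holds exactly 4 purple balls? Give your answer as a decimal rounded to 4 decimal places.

0.4638

Compute the likelihood of the observed sequence for each case: P(data | r = 1) = (1/6)(5/6) = 5/36; P(data | r = 3) = (3/6)(3/6) = 1/4; P(data | r = 4) = (4/6)(2/6) = 2/9; P(data | r = 5) = (5/6)(1/6) = 5/36.
Weighting by the prior gives 1/9 · 5/36 = 5/324, 1/3 · 1/4 = 1/12, 4/9 · 2/9 = 8/81, 1/9 · 5/36 = 5/324; these sum to 23/108.
By Bayes' rule, P(r = 4 | data) = (8/81) / (23/108) = 32/69.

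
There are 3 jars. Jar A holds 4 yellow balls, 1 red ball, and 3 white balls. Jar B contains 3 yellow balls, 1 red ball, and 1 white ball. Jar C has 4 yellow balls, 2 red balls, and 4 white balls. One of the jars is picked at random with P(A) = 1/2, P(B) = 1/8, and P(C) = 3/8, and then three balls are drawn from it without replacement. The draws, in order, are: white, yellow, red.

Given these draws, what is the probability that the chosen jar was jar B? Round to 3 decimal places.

0.153

For each hypothesis, P(data | H) works out to: P(data | jar A) = (3/8)(4/7)(1/6) = 0.035714; P(data | jar B) = (1/5)(3/4)(1/3) = 0.05; P(data | jar C) = (4/10)(4/9)(2/8) = 0.044444.
The prior-weighted likelihoods are 1/2 · 0.035714 = 0.017857, 1/8 · 0.05 = 0.00625, 3/8 · 0.044444 = 0.016667; summing to 0.040774.
Therefore the posterior P(jar B | data) = (0.00625) / (0.040774) = 0.15328.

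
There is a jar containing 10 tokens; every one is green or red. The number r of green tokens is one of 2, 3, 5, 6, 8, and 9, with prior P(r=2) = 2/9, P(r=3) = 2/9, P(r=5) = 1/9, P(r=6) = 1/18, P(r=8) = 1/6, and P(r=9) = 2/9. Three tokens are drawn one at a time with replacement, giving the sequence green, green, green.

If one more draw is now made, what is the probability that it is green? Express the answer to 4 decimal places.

Under each hypothesis, the probability of the observed sequence is: P(data | r = 2) = (2/10)(2/10)(2/10) = 0.008; P(data | r = 3) = (3/10)(3/10)(3/10) = 0.027; P(data | r = 5) = (5/10)(5/10)(5/10) = 0.125; P(data | r = 6) = (6/10)(6/10)(6/10) = 0.216; P(data | r = 8) = (8/10)(8/10)(8/10) = 0.512; P(data | r = 9) = (9/10)(9/10)(9/10) = 0.729.
Weighting by the prior gives 2/9 · 0.008 = 0.0017778, 2/9 · 0.027 = 0.006, 1/9 · 0.125 = 0.013889, 1/18 · 0.216 = 0.012, 1/6 · 0.512 = 0.085333, 2/9 · 0.729 = 0.162; these sum to 0.281.
Normalising, the posterior is P(r = 2 | data) = 0.0063266, P(r = 3 | data) = 0.021352, P(r = 5 | data) = 0.049427, P(r = 6 | data) = 0.042705, P(r = 8 | data) = 0.30368, P(r = 9 | data) = 0.57651.
Averaging over the posterior, P(green next | data) = (1/5)(0.0063266) + (3/10)(0.021352) + (1/2)(0.049427) + (3/5)(0.042705) + (4/5)(0.30368) + (9/10)(0.57651) = 0.81981.

0.8198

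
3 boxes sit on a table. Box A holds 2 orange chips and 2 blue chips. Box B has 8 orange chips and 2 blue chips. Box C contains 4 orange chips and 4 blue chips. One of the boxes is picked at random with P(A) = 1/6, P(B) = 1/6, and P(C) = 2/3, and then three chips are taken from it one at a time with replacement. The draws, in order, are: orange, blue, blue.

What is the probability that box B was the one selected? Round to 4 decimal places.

0.0487

Under each hypothesis, the probability of the observed sequence is: P(data | box A) = (2/4)(2/4)(2/4) = 0.125; P(data | box B) = (8/10)(2/10)(2/10) = 0.032; P(data | box C) = (4/8)(4/8)(4/8) = 0.125.
The prior-weighted likelihoods are 1/6 · 0.125 = 0.020833, 1/6 · 0.032 = 0.0053333, 2/3 · 0.125 = 0.083333; with total 0.1095.
So P(box B | data) = (0.0053333) / (0.1095) = 0.048706.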